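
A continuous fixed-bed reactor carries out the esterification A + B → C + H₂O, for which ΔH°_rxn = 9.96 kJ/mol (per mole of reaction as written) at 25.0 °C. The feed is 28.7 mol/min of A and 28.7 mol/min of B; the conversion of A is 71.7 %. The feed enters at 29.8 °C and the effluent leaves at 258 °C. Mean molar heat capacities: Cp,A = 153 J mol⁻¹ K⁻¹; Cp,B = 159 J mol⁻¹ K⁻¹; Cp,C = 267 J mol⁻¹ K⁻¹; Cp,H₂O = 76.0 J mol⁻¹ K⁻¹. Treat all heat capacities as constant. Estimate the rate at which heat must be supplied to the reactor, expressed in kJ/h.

Q_in = 144000 kJ/h

Extent of reaction ξ = 0.717 × 28.7 = 20.578 mol/min
Reaction term: ξ·ΔH°_rxn = 20.578 × 9.96 = 204.96 kJ/min
Sensible, feed 29.8→25 °C: -42.981 kJ/min
Outlet flows (mol/min): A 8.1221, B 8.1221, C 20.578, H₂O 20.578
Sensible, products 25→258 °C: 2235 kJ/min
Q = ΔH = 2397 kJ/min = 39.95 kW
Heat supplied = 143820 kJ/h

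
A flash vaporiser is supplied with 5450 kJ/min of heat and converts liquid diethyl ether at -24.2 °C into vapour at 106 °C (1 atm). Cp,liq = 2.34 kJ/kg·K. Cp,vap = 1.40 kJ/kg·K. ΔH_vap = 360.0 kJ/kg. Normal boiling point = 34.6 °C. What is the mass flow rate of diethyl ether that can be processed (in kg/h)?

Δh = 2.34×(34.6−-24.2) + 360.0 + 1.40×(106−34.6) = 597.55 kJ/kg
Q = 5450 kJ/min = 90.833 kJ/s = 327000 kJ/h
ṁ = Q/Δh = 327000 / 597.55 = 547.23 kg/h

ṁ = 547 kg/h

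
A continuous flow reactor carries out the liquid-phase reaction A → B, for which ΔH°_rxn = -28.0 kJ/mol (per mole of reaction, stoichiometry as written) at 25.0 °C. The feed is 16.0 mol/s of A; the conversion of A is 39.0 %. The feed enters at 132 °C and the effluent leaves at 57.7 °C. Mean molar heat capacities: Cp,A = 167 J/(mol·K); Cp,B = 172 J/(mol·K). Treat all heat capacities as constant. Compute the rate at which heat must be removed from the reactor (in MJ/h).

Extent of reaction ξ = 0.390 × 16.0 = 6.24 mol/s
Reaction term: ξ·ΔH°_rxn = 6.24 × -28.0 = -174.72 kJ/s
Sensible, feed 132→25 °C: -285.9 kJ/s
Outlet flows (mol/s): A 9.76, B 6.24
Sensible, products 25→57.7 °C: 88.395 kJ/s
Q = ΔH = -372.23 kJ/s = -372.23 kW
Heat removed = 1340 MJ/h

Q_out = 1340 MJ/h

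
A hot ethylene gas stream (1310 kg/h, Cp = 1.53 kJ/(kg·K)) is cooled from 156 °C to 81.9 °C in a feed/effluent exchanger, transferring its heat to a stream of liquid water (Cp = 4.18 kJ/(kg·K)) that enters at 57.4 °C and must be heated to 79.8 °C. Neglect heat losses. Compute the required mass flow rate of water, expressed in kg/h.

ṁ_c = 1590 kg/h

Heat released by hot stream: Q = 1310 × 1.53 × (156 − 81.9) = 148520 kJ/h
Energy balance on cold side (adiabatic exchanger): Q = ṁ_c·Cp_c·(T_c,out − T_c,in)
ṁ_c = 148520 / [4.18 × (79.8 − 57.4)] = 1586.2 kg/h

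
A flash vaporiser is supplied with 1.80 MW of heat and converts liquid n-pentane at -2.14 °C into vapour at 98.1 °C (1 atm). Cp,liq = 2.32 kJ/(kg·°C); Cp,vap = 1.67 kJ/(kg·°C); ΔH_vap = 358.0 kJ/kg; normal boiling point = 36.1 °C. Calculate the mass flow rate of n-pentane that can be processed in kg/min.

Δh = 2.32×(36.1−-2.14) + 358.0 + 1.67×(98.1−36.1) = 550.26 kJ/kg
Q = 1.80 MW = 1800 kJ/s = 108000 kJ/min
ṁ = Q/Δh = 108000 / 550.26 = 196.27 kg/min

ṁ = 196 kg/min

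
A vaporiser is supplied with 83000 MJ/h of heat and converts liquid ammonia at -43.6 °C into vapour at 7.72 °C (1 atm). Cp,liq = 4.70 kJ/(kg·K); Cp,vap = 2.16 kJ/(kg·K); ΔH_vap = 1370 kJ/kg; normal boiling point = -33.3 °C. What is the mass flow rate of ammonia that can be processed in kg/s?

Δh = 4.70×(-33.3−-43.6) + 1370 + 2.16×(7.72−-33.3) = 1507 kJ/kg
Q = 83000 MJ/h = 23056 kJ/s = 23056 kJ/s
ṁ = Q/Δh = 23056 / 1507 = 15.299 kg/s

ṁ = 15.3 kg/s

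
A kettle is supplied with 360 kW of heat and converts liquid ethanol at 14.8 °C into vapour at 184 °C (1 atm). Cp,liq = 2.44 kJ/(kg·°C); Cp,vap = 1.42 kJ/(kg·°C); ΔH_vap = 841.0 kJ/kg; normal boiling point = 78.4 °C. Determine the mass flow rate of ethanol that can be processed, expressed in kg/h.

ṁ = 1130 kg/h

Δh = 2.44×(78.4−14.8) + 841.0 + 1.42×(184−78.4) = 1146.1 kJ/kg
Q = 360 kW = 360 kJ/s = 1.296e+06 kJ/h
ṁ = Q/Δh = 1.296e+06 / 1146.1 = 1130.8 kg/h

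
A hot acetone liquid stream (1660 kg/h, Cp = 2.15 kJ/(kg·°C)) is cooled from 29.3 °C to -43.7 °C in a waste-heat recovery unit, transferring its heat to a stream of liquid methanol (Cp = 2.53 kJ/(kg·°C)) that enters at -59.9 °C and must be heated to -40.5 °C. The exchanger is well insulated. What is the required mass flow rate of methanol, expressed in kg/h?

Heat released by hot stream: Q = 1660 × 2.15 × (29.3 − -43.7) = 260540 kJ/h
Energy balance on cold side (adiabatic exchanger): Q = ṁ_c·Cp_c·(T_c,out − T_c,in)
ṁ_c = 260540 / [2.53 × (-40.5 − -59.9)] = 5308.2 kg/h

ṁ_c = 5310 kg/h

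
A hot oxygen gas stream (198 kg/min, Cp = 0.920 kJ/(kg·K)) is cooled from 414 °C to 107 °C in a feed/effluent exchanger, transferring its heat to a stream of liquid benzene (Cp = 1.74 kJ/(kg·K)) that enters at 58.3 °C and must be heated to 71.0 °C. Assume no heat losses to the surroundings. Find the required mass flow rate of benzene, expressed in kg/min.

ṁ_c = 2530 kg/min

Heat released by hot stream: Q = 198 × 0.920 × (414 − 107) = 55923 kJ/min
Energy balance on cold side (adiabatic exchanger): Q = ṁ_c·Cp_c·(T_c,out − T_c,in)
ṁ_c = 55923 / [1.74 × (71.0 − 58.3)] = 2530.7 kg/min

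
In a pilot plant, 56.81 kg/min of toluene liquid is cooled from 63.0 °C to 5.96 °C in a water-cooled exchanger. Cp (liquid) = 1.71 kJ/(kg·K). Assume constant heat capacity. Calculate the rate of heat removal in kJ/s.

Q_c = 92.4 kJ/s

Q = ṁ·Cp·ΔT = 56.81 × 1.71 × (5.96 − 63.0) = -5541.2 kJ/min
Converting: 5541.2 / 60 s = 92.353 kW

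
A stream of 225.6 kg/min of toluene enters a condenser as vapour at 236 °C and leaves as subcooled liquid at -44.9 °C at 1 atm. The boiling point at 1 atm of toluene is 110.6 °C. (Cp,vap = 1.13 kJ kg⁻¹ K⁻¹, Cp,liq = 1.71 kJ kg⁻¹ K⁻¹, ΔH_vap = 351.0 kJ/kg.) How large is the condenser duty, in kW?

vapour 236→110.6 °C: -141.7 kJ/kg
condensation at 110.6 °C: -351 kJ/kg
liquid 110.6→-44.9 °C: -265.9 kJ/kg
Δh = -141.7 + -351 + -265.9 = -758.61 kJ/kg
Q = ṁ·Δh = 225.6 kg/min × -758.61 kJ/kg = -171140 kJ/min
|Q| = 2852.4 kW

Q_c = 2850 kW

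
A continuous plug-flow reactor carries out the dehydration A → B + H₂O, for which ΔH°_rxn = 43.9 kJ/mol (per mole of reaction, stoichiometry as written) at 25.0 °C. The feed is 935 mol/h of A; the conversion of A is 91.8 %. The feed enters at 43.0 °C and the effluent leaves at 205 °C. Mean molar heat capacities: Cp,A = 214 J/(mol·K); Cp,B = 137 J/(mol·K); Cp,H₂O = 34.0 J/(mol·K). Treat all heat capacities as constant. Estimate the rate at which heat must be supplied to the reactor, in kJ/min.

Extent of reaction ξ = 0.918 × 935 = 858.33 mol/h
Reaction term: ξ·ΔH°_rxn = 858.33 × 43.9 = 37681 kJ/h
Sensible, feed 43.0→25 °C: -3601.6 kJ/h
Outlet flows (mol/h): A 76.67, B 858.33, H₂O 858.33
Sensible, products 25→205 °C: 29373 kJ/h
Q = ΔH = 63452 kJ/h = 17.625 kW
Heat supplied = 1057.5 kJ/min

Q_in = 1060 kJ/min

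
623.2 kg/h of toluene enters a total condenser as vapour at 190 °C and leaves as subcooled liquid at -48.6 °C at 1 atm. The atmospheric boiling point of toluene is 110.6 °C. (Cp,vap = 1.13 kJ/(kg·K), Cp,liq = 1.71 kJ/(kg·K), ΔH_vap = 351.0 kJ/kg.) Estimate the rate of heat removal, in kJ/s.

vapour 190→110.6 °C: -89.722 kJ/kg
condensation at 110.6 °C: -351 kJ/kg
liquid 110.6→-48.6 °C: -272.23 kJ/kg
Δh = -89.722 + -351 + -272.23 = -712.95 kJ/kg
Q = ṁ·Δh = 623.2 kg/h × -712.95 kJ/kg = -444310 kJ/h
|Q| = 123.42 kW

Q_c = 123 kJ/s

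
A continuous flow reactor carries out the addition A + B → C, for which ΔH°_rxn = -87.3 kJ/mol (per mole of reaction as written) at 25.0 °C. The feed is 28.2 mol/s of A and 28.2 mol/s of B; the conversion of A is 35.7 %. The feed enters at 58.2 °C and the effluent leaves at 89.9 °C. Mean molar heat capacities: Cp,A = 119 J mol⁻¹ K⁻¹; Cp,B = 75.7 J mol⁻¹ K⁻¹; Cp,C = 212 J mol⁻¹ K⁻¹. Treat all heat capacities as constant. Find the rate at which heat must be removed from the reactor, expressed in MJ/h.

Extent of reaction ξ = 0.357 × 28.2 = 10.067 mol/s
Reaction term: ξ·ΔH°_rxn = 10.067 × -87.3 = -878.88 kJ/s
Sensible, feed 58.2→25 °C: -182.29 kJ/s
Outlet flows (mol/s): A 18.133, B 18.133, C 10.067
Sensible, products 25→89.9 °C: 367.64 kJ/s
Q = ΔH = -693.53 kJ/s = -693.53 kW
Heat removed = 2496.7 MJ/h

Q_out = 2500 MJ/h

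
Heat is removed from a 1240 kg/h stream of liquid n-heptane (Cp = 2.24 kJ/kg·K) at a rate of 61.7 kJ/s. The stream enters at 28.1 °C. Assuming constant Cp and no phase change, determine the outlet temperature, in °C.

Q = 61.7 kJ/s = 222120 kJ/h
ΔT = Q/(ṁ·Cp) = 222120/(1240×2.24) = 79.968 K
T_out = 28.1 − 79.968 = -51.868 °C

T_out = -51.9 °C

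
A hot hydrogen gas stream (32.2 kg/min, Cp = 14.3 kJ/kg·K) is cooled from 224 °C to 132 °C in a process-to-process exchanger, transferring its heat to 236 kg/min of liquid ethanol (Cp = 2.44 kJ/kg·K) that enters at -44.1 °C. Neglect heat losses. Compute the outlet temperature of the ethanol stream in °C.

T_c,out = 29.5 °C

Heat released by hot stream: Q = 32.2 × 14.3 × (224 − 132) = 42362 kJ/min
Energy balance on cold side (adiabatic exchanger): Q = ṁ_c·Cp_c·(T_c,out − T_c,in)
T_c,out = -44.1 + 42362/(236 × 2.44) = 29.466 °C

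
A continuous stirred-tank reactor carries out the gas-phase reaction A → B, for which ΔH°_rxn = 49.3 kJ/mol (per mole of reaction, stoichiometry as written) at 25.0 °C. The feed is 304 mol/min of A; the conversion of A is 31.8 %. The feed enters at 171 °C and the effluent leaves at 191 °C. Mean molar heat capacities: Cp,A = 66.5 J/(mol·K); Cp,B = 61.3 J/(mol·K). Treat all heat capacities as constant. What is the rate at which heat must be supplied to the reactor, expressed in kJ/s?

Q_in = 84.8 kJ/s

Extent of reaction ξ = 0.318 × 304 = 96.672 mol/min
Reaction term: ξ·ΔH°_rxn = 96.672 × 49.3 = 4765.9 kJ/min
Sensible, feed 171→25 °C: -2951.5 kJ/min
Outlet flows (mol/min): A 207.33, B 96.672
Sensible, products 25→191 °C: 3272.4 kJ/min
Q = ΔH = 5086.8 kJ/min = 84.78 kW
Heat supplied = 84.78 kJ/s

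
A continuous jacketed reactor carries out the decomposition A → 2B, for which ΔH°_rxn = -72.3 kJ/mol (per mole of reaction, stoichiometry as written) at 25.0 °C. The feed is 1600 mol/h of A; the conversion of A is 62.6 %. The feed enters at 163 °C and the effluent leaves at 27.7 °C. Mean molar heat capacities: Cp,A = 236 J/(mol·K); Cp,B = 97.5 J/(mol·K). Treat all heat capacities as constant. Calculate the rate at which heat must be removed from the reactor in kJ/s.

Q_out = 34.3 kJ/s

Extent of reaction ξ = 0.626 × 1600 = 1001.6 mol/h
Reaction term: ξ·ΔH°_rxn = 1001.6 × -72.3 = -72416 kJ/h
Sensible, feed 163→25 °C: -52109 kJ/h
Outlet flows (mol/h): A 598.4, B 2003.2
Sensible, products 25→27.7 °C: 908.64 kJ/h
Q = ΔH = -123620 kJ/h = -34.338 kW
Heat removed = 34.338 kJ/s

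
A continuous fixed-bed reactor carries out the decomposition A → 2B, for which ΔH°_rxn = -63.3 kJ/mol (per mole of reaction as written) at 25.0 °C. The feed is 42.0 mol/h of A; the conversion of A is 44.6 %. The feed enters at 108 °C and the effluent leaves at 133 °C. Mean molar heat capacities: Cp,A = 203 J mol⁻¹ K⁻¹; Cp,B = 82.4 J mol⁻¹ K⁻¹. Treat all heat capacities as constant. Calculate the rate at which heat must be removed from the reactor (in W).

Q_out = 292 W

Extent of reaction ξ = 0.446 × 42.0 = 18.732 mol/h
Reaction term: ξ·ΔH°_rxn = 18.732 × -63.3 = -1185.7 kJ/h
Sensible, feed 108→25 °C: -707.66 kJ/h
Outlet flows (mol/h): A 23.268, B 37.464
Sensible, products 25→133 °C: 843.53 kJ/h
Q = ΔH = -1049.9 kJ/h = -0.29163 kW
Heat removed = 291.63 W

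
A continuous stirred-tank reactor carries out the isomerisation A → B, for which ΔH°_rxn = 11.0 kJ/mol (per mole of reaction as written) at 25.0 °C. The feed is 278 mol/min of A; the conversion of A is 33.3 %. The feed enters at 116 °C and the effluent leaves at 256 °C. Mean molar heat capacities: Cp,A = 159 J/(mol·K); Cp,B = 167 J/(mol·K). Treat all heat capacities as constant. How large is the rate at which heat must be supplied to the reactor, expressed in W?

Q_in = 123000 W

Extent of reaction ξ = 0.333 × 278 = 92.574 mol/min
Reaction term: ξ·ΔH°_rxn = 92.574 × 11.0 = 1018.3 kJ/min
Sensible, feed 116→25 °C: -4022.4 kJ/min
Outlet flows (mol/min): A 185.43, B 92.574
Sensible, products 25→256 °C: 10382 kJ/min
Q = ΔH = 7377.7 kJ/min = 122.96 kW
Heat supplied = 122960 W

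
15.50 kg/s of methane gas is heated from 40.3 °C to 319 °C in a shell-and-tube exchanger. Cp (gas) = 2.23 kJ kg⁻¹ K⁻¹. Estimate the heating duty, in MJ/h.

Q = ṁ·Cp·ΔT = 15.50 × 2.23 × (319 − 40.3) = 9633.3 kJ/s
Heating duty = 34680 MJ/h

Q = 34700 MJ/h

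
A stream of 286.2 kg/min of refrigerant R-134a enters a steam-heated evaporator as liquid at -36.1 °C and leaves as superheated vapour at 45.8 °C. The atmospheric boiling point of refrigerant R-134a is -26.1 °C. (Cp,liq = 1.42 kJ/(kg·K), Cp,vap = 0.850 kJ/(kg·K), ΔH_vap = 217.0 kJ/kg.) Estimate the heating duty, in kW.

Q = 1390 kW

liquid -36.1→-26.1 °C: 14.2 kJ/kg
vaporisation at -26.1 °C: 217 kJ/kg
vapour -26.1→45.8 °C: 61.115 kJ/kg
Δh = 14.2 + 217 + 61.115 = 292.31 kJ/kg
Q = ṁ·Δh = 286.2 kg/min × 292.31 kJ/kg = 83661 kJ/min
|Q| = 1394.3 kW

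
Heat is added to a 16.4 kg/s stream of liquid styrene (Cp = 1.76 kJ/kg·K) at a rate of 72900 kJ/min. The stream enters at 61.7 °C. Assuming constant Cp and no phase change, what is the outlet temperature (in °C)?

T_out = 104 °C

Q = 72900 kJ/min = 1215 kJ/s
ΔT = Q/(ṁ·Cp) = 1215/(16.4×1.76) = 42.094 K
T_out = 61.7 + 42.094 = 103.79 °C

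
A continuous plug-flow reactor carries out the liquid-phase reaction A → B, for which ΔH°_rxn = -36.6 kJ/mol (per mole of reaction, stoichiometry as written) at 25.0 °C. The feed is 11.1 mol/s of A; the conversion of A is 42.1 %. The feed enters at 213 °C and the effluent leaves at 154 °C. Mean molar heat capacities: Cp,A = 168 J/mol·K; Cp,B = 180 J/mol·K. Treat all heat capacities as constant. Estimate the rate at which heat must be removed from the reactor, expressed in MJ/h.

Q_out = 986 MJ/h

Extent of reaction ξ = 0.421 × 11.1 = 4.6731 mol/s
Reaction term: ξ·ΔH°_rxn = 4.6731 × -36.6 = -171.04 kJ/s
Sensible, feed 213→25 °C: -350.58 kJ/s
Outlet flows (mol/s): A 6.4269, B 4.6731
Sensible, products 25→154 °C: 247.79 kJ/s
Q = ΔH = -273.82 kJ/s = -273.82 kW
Heat removed = 985.77 MJ/h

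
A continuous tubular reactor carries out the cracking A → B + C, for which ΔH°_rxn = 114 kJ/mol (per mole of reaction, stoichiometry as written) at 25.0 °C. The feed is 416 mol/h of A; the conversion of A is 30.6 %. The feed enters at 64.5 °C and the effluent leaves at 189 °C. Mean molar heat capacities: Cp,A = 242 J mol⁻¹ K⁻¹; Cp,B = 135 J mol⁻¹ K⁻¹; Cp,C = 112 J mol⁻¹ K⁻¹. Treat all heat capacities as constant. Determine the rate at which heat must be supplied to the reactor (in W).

Extent of reaction ξ = 0.306 × 416 = 127.3 mol/h
Reaction term: ξ·ΔH°_rxn = 127.3 × 114 = 14512 kJ/h
Sensible, feed 64.5→25 °C: -3976.5 kJ/h
Outlet flows (mol/h): A 288.7, B 127.3, C 127.3
Sensible, products 25→189 °C: 16615 kJ/h
Q = ΔH = 27150 kJ/h = 7.5416 kW
Heat supplied = 7541.6 W

Q_in = 7540 W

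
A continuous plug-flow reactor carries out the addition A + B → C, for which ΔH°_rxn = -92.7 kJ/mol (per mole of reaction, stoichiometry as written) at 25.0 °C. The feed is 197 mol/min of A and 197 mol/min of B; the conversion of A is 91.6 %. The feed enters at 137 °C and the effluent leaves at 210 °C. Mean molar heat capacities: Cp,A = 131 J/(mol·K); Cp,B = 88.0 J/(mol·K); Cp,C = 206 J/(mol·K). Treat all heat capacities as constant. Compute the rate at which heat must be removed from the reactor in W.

Q_out = 234000 W

Extent of reaction ξ = 0.916 × 197 = 180.45 mol/min
Reaction term: ξ·ΔH°_rxn = 180.45 × -92.7 = -16728 kJ/min
Sensible, feed 137→25 °C: -4832 kJ/min
Outlet flows (mol/min): A 16.548, B 16.548, C 180.45
Sensible, products 25→210 °C: 7547.5 kJ/min
Q = ΔH = -14012 kJ/min = -233.54 kW
Heat removed = 233540 W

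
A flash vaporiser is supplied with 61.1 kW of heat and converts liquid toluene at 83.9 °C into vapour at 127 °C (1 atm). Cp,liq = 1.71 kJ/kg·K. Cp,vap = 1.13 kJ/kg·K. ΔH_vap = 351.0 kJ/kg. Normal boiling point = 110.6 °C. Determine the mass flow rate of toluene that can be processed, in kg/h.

ṁ = 530 kg/h

Δh = 1.71×(110.6−83.9) + 351.0 + 1.13×(127−110.6) = 415.19 kJ/kg
Q = 61.1 kW = 61.1 kJ/s = 219960 kJ/h
ṁ = Q/Δh = 219960 / 415.19 = 529.78 kg/h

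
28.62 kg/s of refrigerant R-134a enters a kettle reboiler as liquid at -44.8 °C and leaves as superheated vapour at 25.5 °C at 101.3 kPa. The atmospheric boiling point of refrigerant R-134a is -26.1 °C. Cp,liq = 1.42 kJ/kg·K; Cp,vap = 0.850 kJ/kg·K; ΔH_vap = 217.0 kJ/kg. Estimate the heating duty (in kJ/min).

liquid -44.8→-26.1 °C: 26.554 kJ/kg
vaporisation at -26.1 °C: 217 kJ/kg
vapour -26.1→25.5 °C: 43.86 kJ/kg
Δh = 26.554 + 217 + 43.86 = 287.41 kJ/kg
Q = ṁ·Δh = 28.62 kg/s × 287.41 kJ/kg = 8225.8 kJ/s
|Q| = 8225.8 kW = 493550 kJ/min

Q = 494000 kJ/min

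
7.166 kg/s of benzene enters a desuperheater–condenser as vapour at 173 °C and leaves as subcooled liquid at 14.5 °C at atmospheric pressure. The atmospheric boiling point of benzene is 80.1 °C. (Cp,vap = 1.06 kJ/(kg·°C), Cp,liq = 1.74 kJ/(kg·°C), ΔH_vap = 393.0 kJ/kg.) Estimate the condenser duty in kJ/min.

Q_c = 260000 kJ/min

vapour 173→80.1 °C: -98.474 kJ/kg
condensation at 80.1 °C: -393 kJ/kg
liquid 80.1→14.5 °C: -114.14 kJ/kg
Δh = -98.474 + -393 + -114.14 = -605.62 kJ/kg
Q = ṁ·Δh = 7.166 kg/s × -605.62 kJ/kg = -4339.9 kJ/s
|Q| = 4339.9 kW = 260390 kJ/min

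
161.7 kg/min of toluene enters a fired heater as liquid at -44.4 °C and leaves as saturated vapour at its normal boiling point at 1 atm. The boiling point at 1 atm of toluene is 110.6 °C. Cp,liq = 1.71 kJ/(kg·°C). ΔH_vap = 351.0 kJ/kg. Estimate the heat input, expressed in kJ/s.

Q = 1660 kJ/s

liquid -44.4→110.6 °C: 265.05 kJ/kg
vaporisation at 110.6 °C: 351 kJ/kg
Δh = 265.05 + 351 = 616.05 kJ/kg
Q = ṁ·Δh = 161.7 kg/min × 616.05 kJ/kg = 99615 kJ/min
|Q| = 1660.3 kW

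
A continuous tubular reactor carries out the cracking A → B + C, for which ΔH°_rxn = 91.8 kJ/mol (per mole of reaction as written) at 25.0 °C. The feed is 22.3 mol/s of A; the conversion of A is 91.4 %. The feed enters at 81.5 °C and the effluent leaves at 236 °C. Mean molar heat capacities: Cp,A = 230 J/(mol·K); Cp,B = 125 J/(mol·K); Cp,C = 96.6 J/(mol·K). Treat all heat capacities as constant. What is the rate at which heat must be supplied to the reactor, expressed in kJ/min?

Extent of reaction ξ = 0.914 × 22.3 = 20.382 mol/s
Reaction term: ξ·ΔH°_rxn = 20.382 × 91.8 = 1871.1 kJ/s
Sensible, feed 81.5→25 °C: -289.79 kJ/s
Outlet flows (mol/s): A 1.9178, B 20.382, C 20.382
Sensible, products 25→236 °C: 1046.1 kJ/s
Q = ΔH = 2627.4 kJ/s = 2627.4 kW
Heat supplied = 157640 kJ/min

Q_in = 158000 kJ/min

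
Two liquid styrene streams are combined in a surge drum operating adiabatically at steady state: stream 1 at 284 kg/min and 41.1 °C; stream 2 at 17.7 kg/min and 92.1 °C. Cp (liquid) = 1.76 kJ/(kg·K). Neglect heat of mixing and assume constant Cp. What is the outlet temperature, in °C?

T_out = 44.1 °C

Adiabatic, steady state ⇒ Σ ṁᵢCp,ᵢ(T_out − Tᵢ) = 0
Σ ṁᵢCp,ᵢTᵢ = 284×1.76×41.1 + 17.7×1.76×92.1 = 23413
Σ ṁᵢCp,ᵢ = 284×1.76 + 17.7×1.76 = 530.99
T_out = 23413 / 530.99 = 44.092 °C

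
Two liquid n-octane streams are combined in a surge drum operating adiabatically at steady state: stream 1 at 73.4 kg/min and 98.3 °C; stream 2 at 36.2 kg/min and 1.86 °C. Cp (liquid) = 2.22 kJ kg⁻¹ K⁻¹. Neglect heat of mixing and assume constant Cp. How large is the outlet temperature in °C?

T_out = 66.4 °C

No heat crosses the boundary, so H_out = H_in.
T_out = Σ ṁᵢCp,ᵢTᵢ / Σ ṁᵢCp,ᵢ
      = 16167 / 243.31 = 66.447 °C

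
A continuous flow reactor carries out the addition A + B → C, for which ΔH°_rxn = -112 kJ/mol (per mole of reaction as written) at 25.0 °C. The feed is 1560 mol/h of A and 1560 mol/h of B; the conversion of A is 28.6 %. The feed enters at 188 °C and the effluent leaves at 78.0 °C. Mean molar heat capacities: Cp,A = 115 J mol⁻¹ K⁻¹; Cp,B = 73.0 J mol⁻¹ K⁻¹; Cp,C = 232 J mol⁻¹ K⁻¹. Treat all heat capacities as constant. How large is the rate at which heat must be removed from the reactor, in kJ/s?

Q_out = 22.6 kJ/s

Extent of reaction ξ = 0.286 × 1560 = 446.16 mol/h
Reaction term: ξ·ΔH°_rxn = 446.16 × -112 = -49970 kJ/h
Sensible, feed 188→25 °C: -47805 kJ/h
Outlet flows (mol/h): A 1113.8, B 1113.8, C 446.16
Sensible, products 25→78.0 °C: 16584 kJ/h
Q = ΔH = -81190 kJ/h = -22.553 kW
Heat removed = 22.553 kJ/s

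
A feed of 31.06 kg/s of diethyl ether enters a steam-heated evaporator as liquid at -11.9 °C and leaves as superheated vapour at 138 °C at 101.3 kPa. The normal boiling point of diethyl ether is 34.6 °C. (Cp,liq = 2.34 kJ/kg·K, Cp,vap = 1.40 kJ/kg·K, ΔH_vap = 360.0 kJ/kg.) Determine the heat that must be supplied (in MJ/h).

Q = 68600 MJ/h

liquid -11.9→34.6 °C: 108.81 kJ/kg
vaporisation at 34.6 °C: 360 kJ/kg
vapour 34.6→138 °C: 144.76 kJ/kg
Δh = 108.81 + 360 + 144.76 = 613.57 kJ/kg
Q = ṁ·Δh = 31.06 kg/s × 613.57 kJ/kg = 19057 kJ/s
|Q| = 19057 kW = 68607 MJ/h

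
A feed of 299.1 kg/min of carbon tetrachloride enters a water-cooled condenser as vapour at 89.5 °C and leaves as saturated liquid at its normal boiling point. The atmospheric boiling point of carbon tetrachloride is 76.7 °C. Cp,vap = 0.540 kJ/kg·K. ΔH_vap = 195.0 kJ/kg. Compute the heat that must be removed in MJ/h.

vapour 89.5→76.7 °C: -6.912 kJ/kg
condensation at 76.7 °C: -195 kJ/kg
Δh = -6.912 + -195 = -201.91 kJ/kg
Q = ṁ·Δh = 299.1 kg/min × -201.91 kJ/kg = -60392 kJ/min
|Q| = 1006.5 kW = 3623.5 MJ/h

Q_c = 3620 MJ/h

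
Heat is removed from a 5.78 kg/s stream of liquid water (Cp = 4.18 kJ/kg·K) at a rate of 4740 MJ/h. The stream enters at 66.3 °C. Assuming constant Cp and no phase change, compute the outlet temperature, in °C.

T_out = 11.8 °C

Q = 4740 MJ/h = 1316.7 kJ/s
ΔT = Q/(ṁ·Cp) = 1316.7/(5.78×4.18) = 54.497 K
T_out = 66.3 − 54.497 = 11.803 °C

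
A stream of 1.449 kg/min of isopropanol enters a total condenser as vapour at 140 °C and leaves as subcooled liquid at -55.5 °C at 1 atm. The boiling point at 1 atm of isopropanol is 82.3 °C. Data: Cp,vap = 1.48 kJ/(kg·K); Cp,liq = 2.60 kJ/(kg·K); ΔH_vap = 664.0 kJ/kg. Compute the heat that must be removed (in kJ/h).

vapour 140→82.3 °C: -85.396 kJ/kg
condensation at 82.3 °C: -664 kJ/kg
liquid 82.3→-55.5 °C: -358.28 kJ/kg
Δh = -85.396 + -664 + -358.28 = -1107.7 kJ/kg
Q = ṁ·Δh = 1.449 kg/min × -1107.7 kJ/kg = -1605 kJ/min
|Q| = 26.75 kW = 96301 kJ/h

Q_c = 96300 kJ/h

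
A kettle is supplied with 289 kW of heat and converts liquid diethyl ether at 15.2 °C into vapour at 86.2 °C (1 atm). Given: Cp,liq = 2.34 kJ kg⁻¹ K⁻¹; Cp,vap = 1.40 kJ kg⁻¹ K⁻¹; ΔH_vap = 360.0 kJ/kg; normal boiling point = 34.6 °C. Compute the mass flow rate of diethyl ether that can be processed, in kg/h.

ṁ = 2180 kg/h

Δh = 2.34×(34.6−15.2) + 360.0 + 1.40×(86.2−34.6) = 477.64 kJ/kg
Q = 289 kW = 289 kJ/s = 1.0404e+06 kJ/h
ṁ = Q/Δh = 1.0404e+06 / 477.64 = 2178.2 kg/h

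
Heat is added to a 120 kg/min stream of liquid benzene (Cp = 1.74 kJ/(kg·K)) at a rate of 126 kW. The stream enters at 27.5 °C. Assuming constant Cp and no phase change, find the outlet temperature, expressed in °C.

Q = 126 kW = 7560 kJ/min
ΔT = Q/(ṁ·Cp) = 7560/(120×1.74) = 36.207 K
T_out = 27.5 + 36.207 = 63.707 °C

T_out = 63.7 °C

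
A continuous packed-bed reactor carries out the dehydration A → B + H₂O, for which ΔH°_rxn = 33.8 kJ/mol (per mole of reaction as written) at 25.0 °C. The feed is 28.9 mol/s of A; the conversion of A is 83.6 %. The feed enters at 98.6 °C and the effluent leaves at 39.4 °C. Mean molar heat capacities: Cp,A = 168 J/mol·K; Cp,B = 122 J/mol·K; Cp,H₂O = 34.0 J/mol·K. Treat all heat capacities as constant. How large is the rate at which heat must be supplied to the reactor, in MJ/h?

Q_in = 1890 MJ/h

Extent of reaction ξ = 0.836 × 28.9 = 24.16 mol/s
Reaction term: ξ·ΔH°_rxn = 24.16 × 33.8 = 816.62 kJ/s
Sensible, feed 98.6→25 °C: -357.34 kJ/s
Outlet flows (mol/s): A 4.7396, B 24.16, H₂O 24.16
Sensible, products 25→39.4 °C: 65.74 kJ/s
Q = ΔH = 525.02 kJ/s = 525.02 kW
Heat supplied = 1890.1 MJ/h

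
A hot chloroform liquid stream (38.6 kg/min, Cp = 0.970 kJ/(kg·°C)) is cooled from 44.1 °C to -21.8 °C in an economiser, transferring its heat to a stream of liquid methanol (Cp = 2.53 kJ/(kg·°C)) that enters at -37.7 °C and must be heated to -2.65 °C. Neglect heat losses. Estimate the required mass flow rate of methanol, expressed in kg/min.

ṁ_c = 27.8 kg/min

Heat released by hot stream: Q = 38.6 × 0.970 × (44.1 − -21.8) = 2467.4 kJ/min
Energy balance on cold side (adiabatic exchanger): Q = ṁ_c·Cp_c·(T_c,out − T_c,in)
ṁ_c = 2467.4 / [2.53 × (-2.65 − -37.7)] = 27.825 kg/min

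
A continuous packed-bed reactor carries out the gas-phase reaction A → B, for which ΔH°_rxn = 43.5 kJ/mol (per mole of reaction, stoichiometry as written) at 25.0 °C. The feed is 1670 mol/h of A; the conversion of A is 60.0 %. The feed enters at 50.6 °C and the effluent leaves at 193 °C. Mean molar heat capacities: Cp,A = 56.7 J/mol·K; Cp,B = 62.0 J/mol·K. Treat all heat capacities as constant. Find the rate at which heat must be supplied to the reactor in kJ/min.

Q_in = 966 kJ/min

Extent of reaction ξ = 0.600 × 1670 = 1002 mol/h
Reaction term: ξ·ΔH°_rxn = 1002 × 43.5 = 43587 kJ/h
Sensible, feed 50.6→25 °C: -2424 kJ/h
Outlet flows (mol/h): A 668, B 1002
Sensible, products 25→193 °C: 16800 kJ/h
Q = ΔH = 57963 kJ/h = 16.101 kW
Heat supplied = 966.05 kJ/min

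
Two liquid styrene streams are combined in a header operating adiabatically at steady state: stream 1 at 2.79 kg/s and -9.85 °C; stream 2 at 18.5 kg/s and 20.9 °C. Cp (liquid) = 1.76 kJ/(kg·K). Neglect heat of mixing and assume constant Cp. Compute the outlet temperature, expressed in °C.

Energy balance with Q = 0: Σ ṁᵢCp,ᵢ(T_out − Tᵢ) = 0
T_out = Σ ṁᵢCp,ᵢTᵢ / Σ ṁᵢCp,ᵢ
      = 632.14 / 37.47 = 16.87 °C

T_out = 16.9 °C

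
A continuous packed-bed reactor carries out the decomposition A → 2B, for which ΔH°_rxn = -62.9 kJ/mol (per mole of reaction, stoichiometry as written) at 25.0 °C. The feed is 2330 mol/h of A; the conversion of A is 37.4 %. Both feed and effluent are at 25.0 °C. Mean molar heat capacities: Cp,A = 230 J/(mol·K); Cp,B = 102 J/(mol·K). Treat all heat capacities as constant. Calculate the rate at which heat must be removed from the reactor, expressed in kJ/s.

Q_out = 15.2 kJ/s

Extent of reaction ξ = 0.374 × 2330 = 871.42 mol/h
Reaction term: ξ·ΔH°_rxn = 871.42 × -62.9 = -54812 kJ/h
Q = ΔH = -54812 kJ/h = -15.226 kW
Heat removed = 15.226 kJ/s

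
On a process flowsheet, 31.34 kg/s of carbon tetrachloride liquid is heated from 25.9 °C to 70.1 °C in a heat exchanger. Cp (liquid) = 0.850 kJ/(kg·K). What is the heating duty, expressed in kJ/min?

Q = ṁ·Cp·ΔT = 31.34 × 0.850 × (70.1 − 25.9) = 1177.4 kJ/s
Heating duty = 70647 kJ/min

Q = 70600 kJ/min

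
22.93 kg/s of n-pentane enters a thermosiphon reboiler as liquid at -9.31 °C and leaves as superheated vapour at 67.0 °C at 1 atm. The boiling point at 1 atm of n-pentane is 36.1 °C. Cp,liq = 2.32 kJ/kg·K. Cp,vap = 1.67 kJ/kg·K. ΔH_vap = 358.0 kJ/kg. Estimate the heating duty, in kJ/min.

liquid -9.31→36.1 °C: 105.35 kJ/kg
vaporisation at 36.1 °C: 358 kJ/kg
vapour 36.1→67.0 °C: 51.603 kJ/kg
Δh = 105.35 + 358 + 51.603 = 514.95 kJ/kg
Q = ṁ·Δh = 22.93 kg/s × 514.95 kJ/kg = 11808 kJ/s
|Q| = 11808 kW = 708470 kJ/min

Q = 708000 kJ/min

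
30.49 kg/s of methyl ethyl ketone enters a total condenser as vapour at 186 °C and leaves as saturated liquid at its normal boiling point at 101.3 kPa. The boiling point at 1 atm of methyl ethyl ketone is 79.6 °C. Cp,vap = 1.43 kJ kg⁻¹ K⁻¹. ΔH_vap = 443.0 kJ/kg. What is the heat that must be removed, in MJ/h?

Q_c = 65300 MJ/h

vapour 186→79.6 °C: -152.15 kJ/kg
condensation at 79.6 °C: -443 kJ/kg
Δh = -152.15 + -443 = -595.15 kJ/kg
Q = ṁ·Δh = 30.49 kg/s × -595.15 kJ/kg = -18146 kJ/s
|Q| = 18146 kW = 65326 MJ/h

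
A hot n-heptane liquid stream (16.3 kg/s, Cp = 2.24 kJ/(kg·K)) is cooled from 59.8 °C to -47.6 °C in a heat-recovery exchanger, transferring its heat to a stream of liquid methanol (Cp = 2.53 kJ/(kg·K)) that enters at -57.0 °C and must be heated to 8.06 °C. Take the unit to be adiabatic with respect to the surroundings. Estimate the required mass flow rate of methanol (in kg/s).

ṁ_c = 23.8 kg/s

Heat released by hot stream: Q = 16.3 × 2.24 × (59.8 − -47.6) = 3921.4 kJ/s
Energy balance on cold side (adiabatic exchanger): Q = ṁ_c·Cp_c·(T_c,out − T_c,in)
ṁ_c = 3921.4 / [2.53 × (8.06 − -57.0)] = 23.823 kg/s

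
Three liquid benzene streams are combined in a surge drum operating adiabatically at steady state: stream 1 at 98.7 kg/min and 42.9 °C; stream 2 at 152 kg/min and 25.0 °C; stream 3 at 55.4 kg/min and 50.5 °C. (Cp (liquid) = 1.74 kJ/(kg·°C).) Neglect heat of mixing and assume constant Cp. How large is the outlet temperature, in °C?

Energy balance with Q = 0: Σ ṁᵢCp,ᵢ(T_out − Tᵢ) = 0
T_out = Σ ṁᵢCp,ᵢTᵢ / Σ ṁᵢCp,ᵢ
      = 18848 / 532.61 = 35.387 °C

T_out = 35.4 °C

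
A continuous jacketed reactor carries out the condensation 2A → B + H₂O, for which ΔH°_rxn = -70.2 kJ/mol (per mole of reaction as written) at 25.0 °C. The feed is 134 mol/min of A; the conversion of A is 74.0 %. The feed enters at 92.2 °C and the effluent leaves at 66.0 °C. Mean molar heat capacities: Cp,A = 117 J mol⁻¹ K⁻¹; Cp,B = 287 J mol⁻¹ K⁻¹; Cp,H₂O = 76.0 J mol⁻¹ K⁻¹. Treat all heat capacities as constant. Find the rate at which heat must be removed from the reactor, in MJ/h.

Extent of reaction ξ = 0.740 × 134 / 2 = 49.58 mol/min
Reaction term: ξ·ΔH°_rxn = 49.58 × -70.2 = -3480.5 kJ/min
Sensible, feed 92.2→25 °C: -1053.6 kJ/min
Outlet flows (mol/min): A 34.84, B 49.58, H₂O 49.58
Sensible, products 25→66.0 °C: 905.03 kJ/min
Q = ΔH = -3629.1 kJ/min = -60.484 kW
Heat removed = 217.74 MJ/h

Q_out = 218 MJ/h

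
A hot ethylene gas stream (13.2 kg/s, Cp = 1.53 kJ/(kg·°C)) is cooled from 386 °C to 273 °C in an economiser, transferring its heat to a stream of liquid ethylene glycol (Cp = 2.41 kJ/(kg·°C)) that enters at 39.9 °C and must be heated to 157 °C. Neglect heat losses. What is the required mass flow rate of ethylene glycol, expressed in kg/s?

ṁ_c = 8.09 kg/s

Heat released by hot stream: Q = 13.2 × 1.53 × (386 − 273) = 2282.1 kJ/s
Energy balance on cold side (adiabatic exchanger): Q = ṁ_c·Cp_c·(T_c,out − T_c,in)
ṁ_c = 2282.1 / [2.41 × (157 − 39.9)] = 8.0867 kg/s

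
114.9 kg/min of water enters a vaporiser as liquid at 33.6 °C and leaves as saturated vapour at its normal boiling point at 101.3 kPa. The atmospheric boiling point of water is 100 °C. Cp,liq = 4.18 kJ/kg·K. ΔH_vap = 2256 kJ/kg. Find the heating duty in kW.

Q = 4850 kW

liquid 33.6→100 °C: 277.55 kJ/kg
vaporisation at 100 °C: 2256 kJ/kg
Δh = 277.55 + 2256 = 2533.6 kJ/kg
Q = ṁ·Δh = 114.9 kg/min × 2533.6 kJ/kg = 291110 kJ/min
|Q| = 4851.8 kW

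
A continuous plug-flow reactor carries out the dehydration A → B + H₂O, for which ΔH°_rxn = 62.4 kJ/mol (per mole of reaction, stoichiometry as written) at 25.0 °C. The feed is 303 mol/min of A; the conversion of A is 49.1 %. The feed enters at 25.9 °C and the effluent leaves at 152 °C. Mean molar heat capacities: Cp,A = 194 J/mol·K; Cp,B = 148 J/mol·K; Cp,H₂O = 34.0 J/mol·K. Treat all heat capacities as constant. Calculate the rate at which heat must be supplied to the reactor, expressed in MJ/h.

Extent of reaction ξ = 0.491 × 303 = 148.77 mol/min
Reaction term: ξ·ΔH°_rxn = 148.77 × 62.4 = 9283.4 kJ/min
Sensible, feed 25.9→25 °C: -52.904 kJ/min
Outlet flows (mol/min): A 154.23, B 148.77, H₂O 148.77
Sensible, products 25→152 °C: 7238.6 kJ/min
Q = ΔH = 16469 kJ/min = 274.49 kW
Heat supplied = 988.15 MJ/h

Q_in = 988 MJ/h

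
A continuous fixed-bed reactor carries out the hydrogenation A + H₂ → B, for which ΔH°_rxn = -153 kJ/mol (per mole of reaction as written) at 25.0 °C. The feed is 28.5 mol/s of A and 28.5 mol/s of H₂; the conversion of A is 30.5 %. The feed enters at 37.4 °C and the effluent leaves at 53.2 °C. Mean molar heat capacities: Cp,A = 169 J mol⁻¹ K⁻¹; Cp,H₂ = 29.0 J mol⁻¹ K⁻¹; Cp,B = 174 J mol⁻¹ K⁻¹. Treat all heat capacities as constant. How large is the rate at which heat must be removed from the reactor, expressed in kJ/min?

Q_out = 74800 kJ/min

Extent of reaction ξ = 0.305 × 28.5 = 8.6925 mol/s
Reaction term: ξ·ΔH°_rxn = 8.6925 × -153 = -1330 kJ/s
Sensible, feed 37.4→25 °C: -69.973 kJ/s
Outlet flows (mol/s): A 19.808, H₂ 19.808, B 8.6925
Sensible, products 25→53.2 °C: 153.25 kJ/s
Q = ΔH = -1246.7 kJ/s = -1246.7 kW
Heat removed = 74801 kJ/min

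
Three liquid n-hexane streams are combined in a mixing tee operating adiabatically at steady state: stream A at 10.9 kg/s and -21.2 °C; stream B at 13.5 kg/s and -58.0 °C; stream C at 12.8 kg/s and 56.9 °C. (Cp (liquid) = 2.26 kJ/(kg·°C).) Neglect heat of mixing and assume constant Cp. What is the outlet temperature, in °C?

Adiabatic, steady state ⇒ Σ ṁᵢCp,ᵢ(T_out − Tᵢ) = 0
Σ ṁᵢCp,ᵢTᵢ = 10.9×2.26×-21.2 + 13.5×2.26×-58.0 + 12.8×2.26×56.9 = -645.82
Σ ṁᵢCp,ᵢ = 10.9×2.26 + 13.5×2.26 + 12.8×2.26 = 84.072
T_out = -645.82 / 84.072 = -7.6817 °C

T_out = -7.68 °C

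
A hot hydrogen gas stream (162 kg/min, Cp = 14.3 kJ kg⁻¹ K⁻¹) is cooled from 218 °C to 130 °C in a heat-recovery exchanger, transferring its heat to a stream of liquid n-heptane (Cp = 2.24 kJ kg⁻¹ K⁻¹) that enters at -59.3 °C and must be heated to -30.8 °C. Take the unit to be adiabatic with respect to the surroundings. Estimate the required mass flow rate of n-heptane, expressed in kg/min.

ṁ_c = 3190 kg/min

Heat released by hot stream: Q = 162 × 14.3 × (218 − 130) = 203860 kJ/min
Energy balance on cold side (adiabatic exchanger): Q = ṁ_c·Cp_c·(T_c,out − T_c,in)
ṁ_c = 203860 / [2.24 × (-30.8 − -59.3)] = 3193.3 kg/min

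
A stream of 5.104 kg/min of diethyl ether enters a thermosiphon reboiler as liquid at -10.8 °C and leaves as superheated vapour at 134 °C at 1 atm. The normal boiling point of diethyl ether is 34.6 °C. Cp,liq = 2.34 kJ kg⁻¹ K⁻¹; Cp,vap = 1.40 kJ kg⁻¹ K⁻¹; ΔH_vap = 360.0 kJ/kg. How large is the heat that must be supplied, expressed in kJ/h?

liquid -10.8→34.6 °C: 106.24 kJ/kg
vaporisation at 34.6 °C: 360 kJ/kg
vapour 34.6→134 °C: 139.16 kJ/kg
Δh = 106.24 + 360 + 139.16 = 605.4 kJ/kg
Q = ṁ·Δh = 5.104 kg/min × 605.4 kJ/kg = 3089.9 kJ/min
|Q| = 51.499 kW = 185400 kJ/h

Q = 185000 kJ/h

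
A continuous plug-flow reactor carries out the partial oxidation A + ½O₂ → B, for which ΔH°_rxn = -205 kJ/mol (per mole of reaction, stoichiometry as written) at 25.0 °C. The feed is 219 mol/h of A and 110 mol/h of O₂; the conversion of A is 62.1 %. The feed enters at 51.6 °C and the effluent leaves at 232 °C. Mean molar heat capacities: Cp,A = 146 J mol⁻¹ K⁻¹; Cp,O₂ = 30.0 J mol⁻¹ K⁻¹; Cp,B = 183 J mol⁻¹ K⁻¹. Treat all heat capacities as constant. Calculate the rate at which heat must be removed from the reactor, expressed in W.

Q_out = 5800 W

Extent of reaction ξ = 0.621 × 219 = 136 mol/h
Reaction term: ξ·ΔH°_rxn = 136 × -205 = -27880 kJ/h
Sensible, feed 51.6→25 °C: -938.29 kJ/h
Outlet flows (mol/h): A 83.001, O₂ 42.001, B 136
Sensible, products 25→232 °C: 7921.1 kJ/h
Q = ΔH = -20897 kJ/h = -5.8047 kW
Heat removed = 5804.7 W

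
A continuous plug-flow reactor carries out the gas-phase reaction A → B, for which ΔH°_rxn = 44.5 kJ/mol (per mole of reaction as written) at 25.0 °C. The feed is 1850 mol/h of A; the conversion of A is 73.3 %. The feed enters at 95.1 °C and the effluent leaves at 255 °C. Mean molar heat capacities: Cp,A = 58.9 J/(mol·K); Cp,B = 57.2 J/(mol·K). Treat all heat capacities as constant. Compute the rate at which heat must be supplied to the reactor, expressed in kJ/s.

Extent of reaction ξ = 0.733 × 1850 = 1356 mol/h
Reaction term: ξ·ΔH°_rxn = 1356 × 44.5 = 60344 kJ/h
Sensible, feed 95.1→25 °C: -7638.4 kJ/h
Outlet flows (mol/h): A 493.95, B 1356
Sensible, products 25→255 °C: 24532 kJ/h
Q = ΔH = 77238 kJ/h = 21.455 kW
Heat supplied = 21.455 kJ/s

Q_in = 21.5 kJ/s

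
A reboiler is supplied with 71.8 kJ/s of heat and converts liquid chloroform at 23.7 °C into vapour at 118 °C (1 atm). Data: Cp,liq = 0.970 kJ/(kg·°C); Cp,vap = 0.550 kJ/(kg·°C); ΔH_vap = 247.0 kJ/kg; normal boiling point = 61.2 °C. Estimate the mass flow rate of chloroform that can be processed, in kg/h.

ṁ = 822 kg/h

Δh = 0.970×(61.2−23.7) + 247.0 + 0.550×(118−61.2) = 314.62 kJ/kg
Q = 71.8 kJ/s = 71.8 kJ/s = 258480 kJ/h
ṁ = Q/Δh = 258480 / 314.62 = 821.58 kg/h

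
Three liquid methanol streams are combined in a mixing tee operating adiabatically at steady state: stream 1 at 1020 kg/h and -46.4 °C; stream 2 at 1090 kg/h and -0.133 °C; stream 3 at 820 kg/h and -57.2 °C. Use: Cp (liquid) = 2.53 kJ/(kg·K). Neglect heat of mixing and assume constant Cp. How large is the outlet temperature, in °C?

Energy balance with Q = 0: Σ ṁᵢCp,ᵢ(T_out − Tᵢ) = 0
T_out = Σ ṁᵢCp,ᵢTᵢ / Σ ṁᵢCp,ᵢ
      = -238770 / 7412.9 = -32.211 °C

T_out = -32.2 °C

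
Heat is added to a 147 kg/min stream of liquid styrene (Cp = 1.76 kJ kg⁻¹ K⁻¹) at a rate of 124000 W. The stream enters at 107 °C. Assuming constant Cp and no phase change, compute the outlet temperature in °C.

T_out = 136 °C

Q = 124000 W = 7440 kJ/min
ΔT = Q/(ṁ·Cp) = 7440/(147×1.76) = 28.757 K
T_out = 107 + 28.757 = 135.76 °C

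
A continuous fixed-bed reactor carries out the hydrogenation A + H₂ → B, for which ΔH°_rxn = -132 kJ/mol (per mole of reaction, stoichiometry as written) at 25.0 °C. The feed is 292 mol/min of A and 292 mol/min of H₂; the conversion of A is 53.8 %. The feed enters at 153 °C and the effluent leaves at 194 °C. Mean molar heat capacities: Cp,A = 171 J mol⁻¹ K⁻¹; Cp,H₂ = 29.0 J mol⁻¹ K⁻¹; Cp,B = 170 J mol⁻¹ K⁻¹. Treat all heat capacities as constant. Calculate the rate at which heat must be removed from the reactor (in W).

Q_out = 319000 W

Extent of reaction ξ = 0.538 × 292 = 157.1 mol/min
Reaction term: ξ·ΔH°_rxn = 157.1 × -132 = -20737 kJ/min
Sensible, feed 153→25 °C: -7475.2 kJ/min
Outlet flows (mol/min): A 134.9, H₂ 134.9, B 157.1
Sensible, products 25→194 °C: 9073.1 kJ/min
Q = ΔH = -19139 kJ/min = -318.98 kW
Heat removed = 318980 W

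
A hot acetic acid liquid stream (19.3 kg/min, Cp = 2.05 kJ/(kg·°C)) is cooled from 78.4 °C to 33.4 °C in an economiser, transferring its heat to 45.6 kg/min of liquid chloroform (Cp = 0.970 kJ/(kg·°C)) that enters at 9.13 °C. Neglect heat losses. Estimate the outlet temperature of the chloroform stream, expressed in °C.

Heat released by hot stream: Q = 19.3 × 2.05 × (78.4 − 33.4) = 1780.4 kJ/min
Energy balance on cold side (adiabatic exchanger): Q = ṁ_c·Cp_c·(T_c,out − T_c,in)
T_c,out = 9.13 + 1780.4/(45.6 × 0.970) = 49.382 °C

T_c,out = 49.4 °C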